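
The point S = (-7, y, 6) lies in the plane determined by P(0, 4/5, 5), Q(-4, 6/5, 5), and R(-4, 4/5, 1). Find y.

Coplanarity requires PQ · (PR × PS) = 0.
PQ = (-4, 2/5, 0), PR = (-4, 0, -4); the triple product is linear in y with coefficient -16 and constant term 128/5.
Setting it to zero: y = 8/5.

8/5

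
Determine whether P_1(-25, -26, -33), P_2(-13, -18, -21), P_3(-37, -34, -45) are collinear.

Yes

P_1P_2 = (12, 8, 12), P_1P_3 = (-12, -8, -12).
Each component of P_1P_3 is -1 times the corresponding component of P_1P_2, so P_1P_3 = -1·P_1P_2 and the points are collinear.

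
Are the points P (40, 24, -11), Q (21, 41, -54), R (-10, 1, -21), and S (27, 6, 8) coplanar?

No

A normal to the plane through P, Q, R is n = PQ × PR = (-1159, 1960, 1287).
The plane has equation n·X = -13477. For S: n·S = -9237.
-9237 ≠ -13477, so S is off the plane.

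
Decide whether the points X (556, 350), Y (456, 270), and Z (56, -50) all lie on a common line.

Yes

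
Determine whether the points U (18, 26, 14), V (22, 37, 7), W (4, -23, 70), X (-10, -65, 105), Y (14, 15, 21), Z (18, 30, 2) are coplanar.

Yes

The plane through U, V, W has normal n = UV × UW = (273, -126, -42) and equation n·P = 1050.
Checking the remaining points: n·X = 1050, n·Y = 1050, n·Z = 1050.
All equal 1050, so all 6 points lie in one plane.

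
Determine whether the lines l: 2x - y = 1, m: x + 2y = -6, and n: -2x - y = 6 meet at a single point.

Intersecting l and m: solving the 2×2 system gives (x, y) = (-4/5, -13/5).
Substitute into n: (-2)(-4/5) + (-1)(-13/5) = 21/5.
But n requires 6 ≠ 21/5, so the three lines have no common point.

No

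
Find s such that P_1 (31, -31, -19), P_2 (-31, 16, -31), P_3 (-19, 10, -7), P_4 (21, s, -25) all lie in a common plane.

-24

The points are coplanar iff P_1P_2 · (P_1P_3 × P_1P_4) = 0.
Expanding, this is linear in s: (1344)s + (32256) = 0.
So s = -24.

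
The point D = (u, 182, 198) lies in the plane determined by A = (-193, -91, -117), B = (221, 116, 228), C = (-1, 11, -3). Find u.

323

The plane through A, B, C has equation −11592x + 19044y + 2484z = 213624.
Substituting D: (-11592)u + (3957840) = 213624, so u = 323.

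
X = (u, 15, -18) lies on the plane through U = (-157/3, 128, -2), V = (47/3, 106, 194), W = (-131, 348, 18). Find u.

A normal to the plane is n = UV × UW = (-43560, -50336/3, 39688/3).
X lies in the plane iff n · UX = 0.
This gives (-43560)u + (-595320) = 0, so u = -41/3.

-41/3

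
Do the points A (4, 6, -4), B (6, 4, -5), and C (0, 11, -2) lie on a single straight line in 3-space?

No

AB = (2, -2, -1), AC = (-4, 5, 2).
Comparing components 2 and 3: (-2)(2) − (-1)(5) = 1 ≠ 0, so AB and AC are not parallel and the points are not collinear.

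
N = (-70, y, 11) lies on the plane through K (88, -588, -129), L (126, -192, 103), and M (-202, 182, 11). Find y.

-42

Coplanarity requires KL · (KM × KN) = 0.
KL = (38, 396, 232), KM = (-290, 770, 140); the triple product is linear in y with coefficient -72600 and constant term -3049200.
Setting it to zero: y = -42.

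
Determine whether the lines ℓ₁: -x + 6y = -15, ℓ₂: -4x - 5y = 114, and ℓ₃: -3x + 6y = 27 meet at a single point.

Lines aᵢx + bᵢy = cᵢ with pairwise distinct directions are concurrent exactly when det[aᵢ bᵢ cᵢ] = 0.
Here the determinant is 0.
It vanishes, so the lines are concurrent at (-21, -6).

Yes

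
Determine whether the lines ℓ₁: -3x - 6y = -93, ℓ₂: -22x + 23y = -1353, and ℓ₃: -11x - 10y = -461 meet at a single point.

No

Intersecting ℓ₁ and ℓ₂: solving the 2×2 system gives (x, y) = (3419/67, -671/67).
Substitute into ℓ₃: (-11)(3419/67) + (-10)(-671/67) = -30899/67.
But ℓ₃ requires -461 ≠ -30899/67, so the three lines have no common point.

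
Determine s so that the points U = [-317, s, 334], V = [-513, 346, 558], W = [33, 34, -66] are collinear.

Collinearity requires UV × UW = 0; each component is linear in s.
The x-component gives (624)s + (-146016) = 0, so s = 234.
The remaining components then also vanish.

234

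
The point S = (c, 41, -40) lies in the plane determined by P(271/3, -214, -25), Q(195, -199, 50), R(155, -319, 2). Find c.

19/3

Coplanarity requires PQ · (PR × PS) = 0.
PQ = (314/3, 15, 75), PR = (194/3, -105, 27); the triple product is linear in c with coefficient 8280 and constant term -52440.
Setting it to zero: c = 19/3.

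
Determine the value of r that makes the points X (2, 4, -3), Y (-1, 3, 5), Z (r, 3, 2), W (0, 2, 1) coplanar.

Normal to plane XYW: n = (12, -4, 4); plane equation n·P = -4.
Requiring n·Z = -4: (12)r + (-4) = -4.
So r = 0.

0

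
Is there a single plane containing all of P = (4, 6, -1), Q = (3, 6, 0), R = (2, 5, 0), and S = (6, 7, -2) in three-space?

Yes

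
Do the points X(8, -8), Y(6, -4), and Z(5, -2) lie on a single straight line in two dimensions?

Yes

XY = (-2, 4), XZ = (-3, 6).
Twice the signed area of △XYZ is (-2)(6) − (4)(-3) = 0.
The triangle is degenerate (zero area), so the points are collinear.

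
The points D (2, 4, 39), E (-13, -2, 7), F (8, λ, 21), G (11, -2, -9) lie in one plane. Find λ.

2

The points are coplanar iff DE · (DF × DG) = 0.
Expanding, this is linear in λ: (1008)λ + (-2016) = 0.
So λ = 2.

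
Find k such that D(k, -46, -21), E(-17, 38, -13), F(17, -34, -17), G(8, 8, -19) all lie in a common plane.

31

Coplanarity ⇔ det[DE; DF; DG] = 0.
Expanding, this is linear in k: (-312)k + (9672) = 0.
So k = 31.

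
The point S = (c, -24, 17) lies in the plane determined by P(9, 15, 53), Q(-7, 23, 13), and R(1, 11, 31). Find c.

Coplanarity requires PQ · (PR × PS) = 0.
PQ = (-16, 8, -40), PR = (-8, -4, -22); the triple product is linear in c with coefficient -336 and constant term -336.
Setting it to zero: c = -1.

-1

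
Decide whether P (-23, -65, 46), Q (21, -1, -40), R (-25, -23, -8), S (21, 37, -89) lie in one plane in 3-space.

Yes

The four points are coplanar iff the 3×3 determinant with rows PQ, PR, PS is zero.
Rows: (44, 64, -86), (-2, 42, -54), (44, 102, -135).
Expanding along the first row: (44)(-162) − (64)(2646) + (-86)(-2052) = 0.
Zero determinant ⇒ coplanar.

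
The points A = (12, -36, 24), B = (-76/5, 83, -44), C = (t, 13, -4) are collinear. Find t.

4/5

Direction AB = (-136/5, 119, -68). From the y-coordinate of C, the parameter along the line is τ = (13 − (-36))/119 = 7/17.
Then t = 12 + 7/17·(-136/5) = 4/5.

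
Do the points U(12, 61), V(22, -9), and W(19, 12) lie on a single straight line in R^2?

Yes

UV = (10, -70), UW = (7, -49).
Twice the signed area of △UVW is (10)(-49) − (-70)(7) = 0.
The triangle is degenerate (zero area), so the points are collinear.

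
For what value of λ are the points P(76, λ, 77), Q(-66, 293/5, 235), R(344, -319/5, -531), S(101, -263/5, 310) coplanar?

-4/5

Coplanarity ⇔ det[PQ; PR; PS] = 0.
Expanding, this is linear in λ: (158672)λ + (634688/5) = 0.
So λ = -4/5.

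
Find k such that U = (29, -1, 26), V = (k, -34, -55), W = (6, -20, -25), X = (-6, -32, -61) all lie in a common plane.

Coplanarity ⇔ det[UV; UW; UX] = 0.
Expanding, this is linear in k: (72)k + (1152) = 0.
So k = -16.

-16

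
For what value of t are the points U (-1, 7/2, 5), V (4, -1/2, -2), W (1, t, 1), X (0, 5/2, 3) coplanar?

3/2

Coplanarity ⇔ det[UV; UW; UX] = 0.
Expanding, this is linear in t: (-3)t + (9/2) = 0.
So t = 3/2.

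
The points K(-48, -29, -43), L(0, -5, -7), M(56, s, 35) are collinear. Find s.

23

Direction KL = (48, 24, 36). From the x-coordinate of M, the parameter along the line is τ = (56 − (-48))/48 = 13/6.
Then s = (-29) + 13/6·(24) = 23.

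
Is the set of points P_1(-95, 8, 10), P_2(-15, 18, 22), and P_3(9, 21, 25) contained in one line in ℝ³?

P_1P_2 = (80, 10, 12), P_1P_3 = (104, 13, 15).
P_1P_2 × P_1P_3 = (-6, 48, 0).
The cross product is nonzero, so the points do not lie on one line.

No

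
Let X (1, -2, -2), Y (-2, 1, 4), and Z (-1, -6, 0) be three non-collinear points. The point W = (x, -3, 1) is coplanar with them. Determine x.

A normal to the plane is n = XY × XZ = (30, -6, 18).
W lies in the plane iff n · XW = 0.
This gives (30)x + (30) = 0, so x = -1.

-1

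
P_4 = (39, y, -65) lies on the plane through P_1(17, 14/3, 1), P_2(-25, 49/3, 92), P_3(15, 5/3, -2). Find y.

Coplanarity requires P_1P_2 · (P_1P_3 × P_1P_4) = 0.
P_1P_2 = (-42, 35/3, 91), P_1P_3 = (-2, -3, -3); the triple product is linear in y with coefficient -308 and constant term -9548/3.
Setting it to zero: y = -31/3.

-31/3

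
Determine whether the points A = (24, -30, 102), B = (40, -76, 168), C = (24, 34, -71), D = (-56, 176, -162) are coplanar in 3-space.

No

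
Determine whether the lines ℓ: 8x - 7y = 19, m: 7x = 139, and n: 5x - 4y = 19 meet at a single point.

No

Lines aᵢx + bᵢy = cᵢ with pairwise distinct directions are concurrent exactly when det[aᵢ bᵢ cᵢ] = 0.
Here the determinant is -18.
Nonzero, so no common point exists.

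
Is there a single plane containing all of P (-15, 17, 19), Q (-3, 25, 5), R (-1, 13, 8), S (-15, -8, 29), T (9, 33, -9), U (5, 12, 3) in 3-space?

Yes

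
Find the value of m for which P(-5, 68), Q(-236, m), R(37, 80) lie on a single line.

2

The three points are collinear iff det[PQ; PR] = 0.
This determinant is linear in m: (-42)m + (84) = 0, so m = 2.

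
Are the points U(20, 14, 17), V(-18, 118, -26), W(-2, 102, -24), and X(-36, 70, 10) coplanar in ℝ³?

With U as base: UV = (-38, 104, -43), UW = (-22, 88, -41), UX = (-56, 56, -7).
UW × UX = (1680, 2142, 3696).
UV · (UW × UX) = 0.
The scalar triple product vanishes, so the four points are coplanar.

Yes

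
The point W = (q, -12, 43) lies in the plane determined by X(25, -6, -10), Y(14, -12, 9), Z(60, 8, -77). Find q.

Coplanarity requires XY · (XZ × XW) = 0.
XY = (-11, -6, 19), XZ = (35, 14, -67); the triple product is linear in q with coefficient 136 and constant term 0.
Setting it to zero: q = 0.

0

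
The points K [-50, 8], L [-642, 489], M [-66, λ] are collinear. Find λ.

Collinearity: (M − K) must be parallel to (L − K) = (-592, 481).
Cross-multiplying the components: (λ − 8)·(-592) = (-16)·(481).
Solving gives λ = 21.

21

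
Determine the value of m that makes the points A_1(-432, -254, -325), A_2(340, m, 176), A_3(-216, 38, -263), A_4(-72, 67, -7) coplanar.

574

Normal to plane A_1A_3A_4: n = (72954, -46368, -35784); plane equation n·P = -8108856.
Requiring n·A_2 = -8108856: (-46368)m + (18506376) = -8108856.
So m = 574.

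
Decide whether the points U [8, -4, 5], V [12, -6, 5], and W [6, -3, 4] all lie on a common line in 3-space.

UV = (4, -2, 0), UW = (-2, 1, -1).
Comparing components 2 and 3: (-2)(-1) − (0)(1) = 2 ≠ 0, so UV and UW are not parallel and the points are not collinear.

No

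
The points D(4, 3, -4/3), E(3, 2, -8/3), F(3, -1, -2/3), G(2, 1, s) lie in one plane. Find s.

Coplanarity ⇔ det[DE; DF; DG] = 0.
Expanding, this is linear in s: (3)s + (12) = 0.
So s = -4.

-4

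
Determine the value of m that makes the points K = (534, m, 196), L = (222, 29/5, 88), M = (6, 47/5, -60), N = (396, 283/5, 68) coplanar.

Coplanarity ⇔ det[KL; KM; KN] = 0.
Expanding, this is linear in m: (30072)m + (-6224904/5) = 0.
So m = 207/5.

207/5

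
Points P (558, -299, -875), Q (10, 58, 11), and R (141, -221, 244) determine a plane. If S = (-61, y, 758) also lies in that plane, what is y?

-171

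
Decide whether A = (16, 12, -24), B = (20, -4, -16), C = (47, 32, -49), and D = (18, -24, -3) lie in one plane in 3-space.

No

A normal to the plane through A, B, C is n = AB × AC = (240, 348, 576).
The plane has equation n·P = -5808. For D: n·D = -5760.
-5760 ≠ -5808, so D is off the plane.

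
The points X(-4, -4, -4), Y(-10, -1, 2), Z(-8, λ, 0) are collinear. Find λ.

-2

Collinearity requires XY × XZ = 0; each component is linear in λ.
The x-component gives (-6)λ + (-12) = 0, so λ = -2.
The remaining components then also vanish.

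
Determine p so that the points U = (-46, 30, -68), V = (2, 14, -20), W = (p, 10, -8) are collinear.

Direction UV = (48, -16, 48). From the y-coordinate of W, the parameter along the line is τ = (10 − 30)/(-16) = 5/4.
Then p = (-46) + 5/4·(48) = 14.

14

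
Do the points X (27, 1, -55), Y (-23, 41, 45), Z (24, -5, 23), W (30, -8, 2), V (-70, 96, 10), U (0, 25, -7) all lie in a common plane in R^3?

No

The plane through X, Y, Z has normal n = XY × XZ = (3720, 3600, 420) and equation n·P = 80940.
Checking the remaining points: n·W = 83640, n·V = 89400, n·U = 87060.
Since n·W = 83640 ≠ 80940, W is off the plane and the points are not all coplanar.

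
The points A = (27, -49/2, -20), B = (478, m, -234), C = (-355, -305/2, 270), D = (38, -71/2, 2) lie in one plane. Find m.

Normal to plane ACD: n = (374, 11594, 5610); plane equation n·P = -386155.
Requiring n·B = -386155: (11594)m + (-1133968) = -386155.
So m = 129/2.

129/2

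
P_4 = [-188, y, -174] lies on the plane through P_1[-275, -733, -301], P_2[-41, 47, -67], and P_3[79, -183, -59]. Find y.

-218

A normal to the plane is n = P_1P_2 × P_1P_3 = (60060, 26208, -147420).
P_4 lies in the plane iff n · P_1P_4 = 0.
This gives (26208)y + (5713344) = 0, so y = -218.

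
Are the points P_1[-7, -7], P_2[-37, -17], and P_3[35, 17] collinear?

No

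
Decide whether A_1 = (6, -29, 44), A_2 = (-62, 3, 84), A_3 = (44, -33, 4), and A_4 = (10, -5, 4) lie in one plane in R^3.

No

The four points are coplanar iff the 3×3 determinant with rows A_1A_2, A_1A_3, A_1A_4 is zero.
Rows: (-68, 32, 40), (38, -4, -40), (4, 24, -40).
Expanding along the first row: (-68)(1120) − (32)(-1360) + (40)(928) = 4480.
Nonzero ⇒ not coplanar.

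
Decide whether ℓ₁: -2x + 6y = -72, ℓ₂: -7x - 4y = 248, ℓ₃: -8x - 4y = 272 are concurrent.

The three lines meet at one point iff the augmented coefficient matrix [aᵢ bᵢ cᵢ] has rank < 3, i.e. its determinant vanishes.
Here the determinant is 0.
It vanishes, so the lines are concurrent at (-24, -20).

Yes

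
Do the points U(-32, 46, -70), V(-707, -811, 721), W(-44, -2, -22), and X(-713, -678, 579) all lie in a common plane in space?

The four points are coplanar iff the 3×3 determinant with rows UV, UW, UX is zero.
Rows: (-675, -857, 791), (-12, -48, 48), (-681, -724, 649).
Expanding along the first row: (-675)(3600) − (-857)(24900) + (791)(-24000) = -74700.
Nonzero ⇒ not coplanar.

No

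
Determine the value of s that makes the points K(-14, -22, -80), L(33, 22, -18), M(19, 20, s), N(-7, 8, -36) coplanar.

The points are coplanar iff KL · (KM × KN) = 0.
Expanding, this is linear in s: (-1102)s + (-22040) = 0.
So s = -20.

-20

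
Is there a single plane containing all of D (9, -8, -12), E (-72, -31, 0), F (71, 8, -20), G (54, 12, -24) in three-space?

The four points are coplanar iff the 3×3 determinant with rows DE, DF, DG is zero.
Rows: (-81, -23, 12), (62, 16, -8), (45, 20, -12).
Expanding along the first row: (-81)(-32) − (-23)(-384) + (12)(520) = 0.
Zero determinant ⇒ coplanar.

Yes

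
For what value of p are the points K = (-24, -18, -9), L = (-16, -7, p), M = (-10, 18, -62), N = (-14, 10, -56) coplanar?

-1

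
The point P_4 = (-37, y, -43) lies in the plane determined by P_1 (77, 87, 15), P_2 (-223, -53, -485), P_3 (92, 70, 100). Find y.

-19

Coplanarity requires P_1P_2 · (P_1P_3 × P_1P_4) = 0.
P_1P_2 = (-300, -140, -500), P_1P_3 = (15, -17, 85); the triple product is linear in y with coefficient 18000 and constant term 342000.
Setting it to zero: y = -19.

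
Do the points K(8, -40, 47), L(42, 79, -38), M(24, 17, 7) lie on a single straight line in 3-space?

KL = (34, 119, -85), KM = (16, 57, -40).
Comparing components 2 and 3: (119)(-40) − (-85)(57) = 85 ≠ 0, so KL and KM are not parallel and the points are not collinear.

No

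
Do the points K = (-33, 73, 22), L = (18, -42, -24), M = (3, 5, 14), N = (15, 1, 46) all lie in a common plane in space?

Yes

With K as base: KL = (51, -115, -46), KM = (36, -68, -8), KN = (48, -72, 24).
KM × KN = (-2208, -1248, 672).
KL · (KM × KN) = 0.
The scalar triple product vanishes, so the four points are coplanar.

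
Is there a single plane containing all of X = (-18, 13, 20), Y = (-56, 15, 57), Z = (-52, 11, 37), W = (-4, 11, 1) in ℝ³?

A normal to the plane through X, Y, Z is n = XY × XZ = (108, -612, 144).
The plane has equation n·P = -7020. For W: n·W = -7020.
Equal, so W lies in the plane and all four are coplanar.

Yes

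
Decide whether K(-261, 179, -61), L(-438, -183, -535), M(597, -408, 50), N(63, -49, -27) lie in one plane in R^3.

The four points are coplanar iff the 3×3 determinant with rows KL, KM, KN is zero.
Rows: (-177, -362, -474), (858, -587, 111), (324, -228, 34).
Expanding along the first row: (-177)(5350) − (-362)(-6792) + (-474)(-5436) = -828990.
Nonzero ⇒ not coplanar.

No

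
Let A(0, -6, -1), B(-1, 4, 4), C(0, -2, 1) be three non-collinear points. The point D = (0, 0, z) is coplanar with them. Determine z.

The plane through A, B, C has equation 2y − 4z = -8.
Substituting D: (-4)z + (0) = -8, so z = 2.

2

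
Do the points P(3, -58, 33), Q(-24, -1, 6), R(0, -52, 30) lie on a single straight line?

No

PQ = (-27, 57, -27), PR = (-3, 6, -3).
PQ × PR = (-9, 0, 9).
The cross product is nonzero, so the points do not lie on one line.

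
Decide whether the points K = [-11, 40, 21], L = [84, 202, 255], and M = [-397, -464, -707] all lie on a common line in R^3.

KL = (95, 162, 234), KM = (-386, -504, -728).
Comparing components 3 and 1: (234)(-386) − (95)(-728) = -21164 ≠ 0, so KL and KM are not parallel and the points are not collinear.

No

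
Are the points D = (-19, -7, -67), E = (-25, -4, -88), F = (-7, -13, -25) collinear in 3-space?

Yes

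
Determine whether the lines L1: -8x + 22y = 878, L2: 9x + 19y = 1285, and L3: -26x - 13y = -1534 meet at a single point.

No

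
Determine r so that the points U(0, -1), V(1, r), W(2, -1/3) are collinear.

The three points are collinear iff det[UV; UW] = 0.
This determinant is linear in r: (-2)r + (-4/3) = 0, so r = -2/3.

-2/3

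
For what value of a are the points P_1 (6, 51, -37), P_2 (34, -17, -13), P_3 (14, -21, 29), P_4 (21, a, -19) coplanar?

10

Normal to plane P_1P_2P_3: n = (-2760, -1656, -1472); plane equation n·P = -46552.
Requiring n·P_4 = -46552: (-1656)a + (-29992) = -46552.
So a = 10.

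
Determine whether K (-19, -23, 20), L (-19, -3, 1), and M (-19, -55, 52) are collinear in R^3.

KL = (0, 20, -19), KM = (0, -32, 32).
Comparing components 2 and 3: (20)(32) − (-19)(-32) = 32 ≠ 0, so KL and KM are not parallel and the points are not collinear.

No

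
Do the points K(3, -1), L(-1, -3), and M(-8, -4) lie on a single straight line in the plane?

KL = (-4, -2), KM = (-11, -3).
det[KL; KM] = (-4)(-3) − (-2)(-11) = -10.
The determinant is nonzero, so they are not collinear.

No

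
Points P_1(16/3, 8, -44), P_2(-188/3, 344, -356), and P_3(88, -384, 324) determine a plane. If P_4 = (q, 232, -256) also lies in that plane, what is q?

A normal to the plane is n = P_1P_2 × P_1P_3 = (1344, -768, -1120).
P_4 lies in the plane iff n · P_1P_4 = 0.
This gives (1344)q + (58240) = 0, so q = -130/3.

-130/3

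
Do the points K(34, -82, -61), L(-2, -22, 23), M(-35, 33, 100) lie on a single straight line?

Yes

KL = (-36, 60, 84), KM = (-69, 115, 161).
KL × KM = (0, 0, 0).
The cross product vanishes, so the three points are collinear.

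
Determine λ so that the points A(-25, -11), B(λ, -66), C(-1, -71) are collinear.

-3

Collinearity: (B − A) must be parallel to (C − A) = (24, -60).
Cross-multiplying the components: (λ − (-25))·(-60) = (-55)·(24).
Solving gives λ = -3.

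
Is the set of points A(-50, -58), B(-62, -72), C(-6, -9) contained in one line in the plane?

AB = (-12, -14), AC = (44, 49).
If collinear, AC would be a scalar multiple of AB. But (-12)·(49) ≠ (-14)·(44) (difference 28), so they are not parallel; the points are not collinear.

No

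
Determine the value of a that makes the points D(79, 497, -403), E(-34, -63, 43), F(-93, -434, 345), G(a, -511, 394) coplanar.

-277/2

The points are coplanar iff DE · (DF × DG) = 0.
Expanding, this is linear in a: (-3654)a + (-506079) = 0.
So a = -277/2.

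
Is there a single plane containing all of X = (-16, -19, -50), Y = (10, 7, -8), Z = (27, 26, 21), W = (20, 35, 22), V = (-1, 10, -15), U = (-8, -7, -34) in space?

The plane through X, Y, Z has normal n = XY × XZ = (-44, -40, 52) and equation n·P = -1136.
Checking the remaining points: n·W = -1136, n·V = -1136, n·U = -1136.
All equal -1136, so all 6 points lie in one plane.

Yes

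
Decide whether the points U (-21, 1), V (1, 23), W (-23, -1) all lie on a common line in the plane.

Yes

UV = (22, 22), UW = (-2, -2).
det[UV; UW] = (22)(-2) − (22)(-2) = 0.
The determinant is zero, so the points are collinear.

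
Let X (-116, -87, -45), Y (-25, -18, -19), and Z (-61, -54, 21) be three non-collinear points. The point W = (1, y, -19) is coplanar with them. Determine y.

The plane through X, Y, Z has equation 3696x − 4576y − 792z = 5016.
Substituting W: (-4576)y + (18744) = 5016, so y = 3.

3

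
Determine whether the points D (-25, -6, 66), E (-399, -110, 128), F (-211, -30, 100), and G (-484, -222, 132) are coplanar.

Yes

A normal to the plane through D, E, F is n = DE × DF = (-2048, 1184, -10368).
The plane has equation n·P = -640192. For G: n·G = -640192.
Equal, so G lies in the plane and all four are coplanar.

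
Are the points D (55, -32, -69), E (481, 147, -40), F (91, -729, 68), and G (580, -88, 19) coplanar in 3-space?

Yes

With D as base: DE = (426, 179, 29), DF = (36, -697, 137), DG = (525, -56, 88).
DF × DG = (-53664, 68757, 363909).
DE · (DF × DG) = 0.
The scalar triple product vanishes, so the four points are coplanar.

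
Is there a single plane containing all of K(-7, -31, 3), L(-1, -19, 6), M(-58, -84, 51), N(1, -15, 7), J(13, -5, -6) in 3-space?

No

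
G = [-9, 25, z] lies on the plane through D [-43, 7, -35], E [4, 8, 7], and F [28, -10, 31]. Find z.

-7

A normal to the plane is n = DE × DF = (780, -120, -870).
G lies in the plane iff n · DG = 0.
This gives (-870)z + (-6090) = 0, so z = -7.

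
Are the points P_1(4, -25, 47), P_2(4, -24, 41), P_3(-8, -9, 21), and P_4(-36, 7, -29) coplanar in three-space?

The four points are coplanar iff the 3×3 determinant with rows P_1P_2, P_1P_3, P_1P_4 is zero.
Rows: (0, 1, -6), (-12, 16, -26), (-40, 32, -76).
Expanding along the first row: (0)(-384) − (1)(-128) + (-6)(256) = -1408.
Nonzero ⇒ not coplanar.

No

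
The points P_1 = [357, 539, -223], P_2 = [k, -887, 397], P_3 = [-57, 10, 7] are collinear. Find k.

Direction P_1P_3 = (-414, -529, 230). From the y-coordinate of P_2, the parameter along the line is τ = (-887 − 539)/(-529) = 62/23.
Then k = 357 + 62/23·(-414) = -759.

-759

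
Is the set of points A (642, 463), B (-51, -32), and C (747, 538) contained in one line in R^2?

Yes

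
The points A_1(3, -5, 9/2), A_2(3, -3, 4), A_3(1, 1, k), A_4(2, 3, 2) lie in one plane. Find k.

Normal to plane A_1A_2A_4: n = (-1, 1/2, 2); plane equation n·P = 7/2.
Requiring n·A_3 = 7/2: (2)k + (-1/2) = 7/2.
So k = 2.

2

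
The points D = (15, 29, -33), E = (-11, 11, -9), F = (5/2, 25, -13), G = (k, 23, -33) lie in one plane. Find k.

10

Normal to plane DEF: n = (-264, 220, -121); plane equation n·P = 6413.
Requiring n·G = 6413: (-264)k + (9053) = 6413.
So k = 10.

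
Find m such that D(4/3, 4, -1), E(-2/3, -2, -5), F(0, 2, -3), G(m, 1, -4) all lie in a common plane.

Coplanarity ⇔ det[DE; DF; DG] = 0.
Expanding, this is linear in m: (4)m + (8/3) = 0.
So m = -2/3.

-2/3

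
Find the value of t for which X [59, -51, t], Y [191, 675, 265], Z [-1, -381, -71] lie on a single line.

Direction YZ = (-192, -1056, -336). From the x-coordinate of X, the parameter along the line is τ = (59 − 191)/(-192) = 11/16.
Then t = 265 + 11/16·(-336) = 34.

34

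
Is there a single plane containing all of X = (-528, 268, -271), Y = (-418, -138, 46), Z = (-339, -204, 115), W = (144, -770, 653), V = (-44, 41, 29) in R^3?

The plane through X, Y, Z has normal n = XY × XZ = (-7092, 17453, 24814) and equation n·P = 1697386.
Checking the remaining points: n·W = 1743484, n·V = 1747227.
Since n·W = 1743484 ≠ 1697386, W is off the plane and the points are not all coplanar.

No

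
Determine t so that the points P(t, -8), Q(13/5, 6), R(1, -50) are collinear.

Collinearity: (P − Q) must be parallel to (R − Q) = (-8/5, -56).
Cross-multiplying the components: (t − 13/5)·(-56) = (-14)·(-8/5).
Solving gives t = 11/5.

11/5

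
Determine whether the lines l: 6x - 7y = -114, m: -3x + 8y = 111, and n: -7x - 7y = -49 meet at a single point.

Yes

Intersecting l and m: solving the 2×2 system gives (x, y) = (-5, 12).
Substitute into n: (-7)(-5) + (-7)(12) = -49.
This equals -49, so (-5, 12) lies on all three lines and they are concurrent.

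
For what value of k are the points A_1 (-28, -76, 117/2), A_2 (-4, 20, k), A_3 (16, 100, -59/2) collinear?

21/2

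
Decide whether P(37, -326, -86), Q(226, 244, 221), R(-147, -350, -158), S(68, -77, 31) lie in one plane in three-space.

With P as base: PQ = (189, 570, 307), PR = (-184, -24, -72), PS = (31, 249, 117).
PR × PS = (15120, 19296, -45072).
PQ · (PR × PS) = 19296.
Since 19296 ≠ 0, the four points are not coplanar.

No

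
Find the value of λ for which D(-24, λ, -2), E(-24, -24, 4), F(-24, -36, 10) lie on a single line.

-12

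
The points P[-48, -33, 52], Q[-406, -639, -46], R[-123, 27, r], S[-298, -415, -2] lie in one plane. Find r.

The points are coplanar iff PQ · (PR × PS) = 0.
Expanding, this is linear in r: (14744)r + (-1430168) = 0.
So r = 97.

97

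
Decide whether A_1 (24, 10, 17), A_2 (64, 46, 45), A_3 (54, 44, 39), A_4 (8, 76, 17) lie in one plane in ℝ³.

With A_1 as base: A_1A_2 = (40, 36, 28), A_1A_3 = (30, 34, 22), A_1A_4 = (-16, 66, 0).
A_1A_3 × A_1A_4 = (-1452, -352, 2524).
A_1A_2 · (A_1A_3 × A_1A_4) = -80.
Since -80 ≠ 0, the four points are not coplanar.

No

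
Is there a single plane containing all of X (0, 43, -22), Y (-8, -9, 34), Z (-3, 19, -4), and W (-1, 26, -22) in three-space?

With X as base: XY = (-8, -52, 56), XZ = (-3, -24, 18), XW = (-1, -17, 0).
XZ × XW = (306, -18, 27).
XY · (XZ × XW) = 0.
The scalar triple product vanishes, so the four points are coplanar.

Yes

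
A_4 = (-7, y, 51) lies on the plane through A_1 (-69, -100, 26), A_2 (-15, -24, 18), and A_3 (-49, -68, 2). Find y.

-19

The plane through A_1, A_2, A_3 has equation −1568x + 1136y + 208z = 0.
Substituting A_4: (1136)y + (21584) = 0, so y = -19.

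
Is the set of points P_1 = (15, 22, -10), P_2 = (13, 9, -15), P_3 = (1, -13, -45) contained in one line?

P_1P_2 = (-2, -13, -5), P_1P_3 = (-14, -35, -35).
P_1P_2 × P_1P_3 = (280, 0, -112).
The cross product is nonzero, so the points do not lie on one line.

No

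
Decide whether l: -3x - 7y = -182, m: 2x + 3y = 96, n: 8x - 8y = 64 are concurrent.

Intersecting l and m: solving the 2×2 system gives (x, y) = (126/5, 76/5).
Substitute into n: (8)(126/5) + (-8)(76/5) = 80.
But n requires 64 ≠ 80, so the three lines have no common point.

No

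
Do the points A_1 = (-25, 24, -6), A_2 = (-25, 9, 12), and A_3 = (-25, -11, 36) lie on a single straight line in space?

A_1A_2 = (0, -15, 18), A_1A_3 = (0, -35, 42).
Each component of A_1A_3 is 7/3 times the corresponding component of A_1A_2, so A_1A_3 = 7/3·A_1A_2 and the points are collinear.

Yes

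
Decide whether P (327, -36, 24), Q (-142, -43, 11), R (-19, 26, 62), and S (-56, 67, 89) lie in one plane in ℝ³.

No

The four points are coplanar iff the 3×3 determinant with rows PQ, PR, PS is zero.
Rows: (-469, -7, -13), (-346, 62, 38), (-383, 103, 65).
Expanding along the first row: (-469)(116) − (-7)(-7936) + (-13)(-11892) = 44640.
Nonzero ⇒ not coplanar.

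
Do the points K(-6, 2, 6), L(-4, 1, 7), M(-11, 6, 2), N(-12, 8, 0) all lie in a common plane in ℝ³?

A normal to the plane through K, L, M is n = KL × KM = (0, 3, 3).
The plane has equation n·P = 24. For N: n·N = 24.
Equal, so N lies in the plane and all four are coplanar.

Yes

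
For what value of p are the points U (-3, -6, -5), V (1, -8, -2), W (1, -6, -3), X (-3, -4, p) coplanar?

-6

Coplanarity ⇔ det[UV; UW; UX] = 0.
Expanding, this is linear in p: (8)p + (48) = 0.
So p = -6.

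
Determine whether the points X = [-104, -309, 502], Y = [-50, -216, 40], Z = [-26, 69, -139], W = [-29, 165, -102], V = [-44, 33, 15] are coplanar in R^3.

No

The plane through X, Y, Z has normal n = XY × XZ = (115023, -1422, 13158) and equation n·P = -4917678.
Checking the remaining points: n·W = -4912413, n·V = -4910568.
Since n·W = -4912413 ≠ -4917678, W is off the plane and the points are not all coplanar.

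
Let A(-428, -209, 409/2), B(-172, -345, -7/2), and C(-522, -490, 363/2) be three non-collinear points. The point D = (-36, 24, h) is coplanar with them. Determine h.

37/2

A normal to the plane is n = AB × AC = (-55320, 25440, -84720).
D lies in the plane iff n · AD = 0.
This gives (-84720)h + (1567320) = 0, so h = 37/2.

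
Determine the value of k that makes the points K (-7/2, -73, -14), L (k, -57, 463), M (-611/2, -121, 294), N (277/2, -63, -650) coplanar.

Normal to plane KMN: n = (27448, -148336, 3796); plane equation n·P = 10679316.
Requiring n·L = 10679316: (27448)k + (10212700) = 10679316.
So k = 17.

17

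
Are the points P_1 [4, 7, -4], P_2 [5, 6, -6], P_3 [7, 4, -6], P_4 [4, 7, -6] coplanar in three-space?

With P_1 as base: P_1P_2 = (1, -1, -2), P_1P_3 = (3, -3, -2), P_1P_4 = (0, 0, -2).
P_1P_3 × P_1P_4 = (6, 6, 0).
P_1P_2 · (P_1P_3 × P_1P_4) = 0.
The scalar triple product vanishes, so the four points are coplanar.

Yes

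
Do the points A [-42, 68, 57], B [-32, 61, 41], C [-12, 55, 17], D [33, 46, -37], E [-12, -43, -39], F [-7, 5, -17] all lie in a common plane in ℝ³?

The plane through A, B, C has normal n = AB × AC = (72, -80, 80) and equation n·P = -3904.
Checking the remaining points: n·D = -4264, n·E = -544, n·F = -2264.
Since n·D = -4264 ≠ -3904, D is off the plane and the points are not all coplanar.

No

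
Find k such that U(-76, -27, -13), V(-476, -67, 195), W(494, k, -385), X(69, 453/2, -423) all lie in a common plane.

84

Normal to plane UVX: n = (-36328, -133840, -95600); plane equation n·P = 7617408.
Requiring n·W = 7617408: (-133840)k + (18859968) = 7617408.
So k = 84.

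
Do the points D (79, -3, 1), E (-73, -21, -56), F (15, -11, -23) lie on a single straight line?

No

DE = (-152, -18, -57), DF = (-64, -8, -24).
Comparing components 2 and 3: (-18)(-24) − (-57)(-8) = -24 ≠ 0, so DE and DF are not parallel and the points are not collinear.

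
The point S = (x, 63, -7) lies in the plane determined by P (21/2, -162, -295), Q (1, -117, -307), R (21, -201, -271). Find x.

Coplanarity requires PQ · (PR × PS) = 0.
PQ = (-19/2, 45, -12), PR = (21/2, -39, 24); the triple product is linear in x with coefficient 612 and constant term -12852.
Setting it to zero: x = 21.

21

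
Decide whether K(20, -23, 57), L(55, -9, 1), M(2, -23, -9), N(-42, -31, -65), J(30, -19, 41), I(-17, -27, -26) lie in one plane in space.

Yes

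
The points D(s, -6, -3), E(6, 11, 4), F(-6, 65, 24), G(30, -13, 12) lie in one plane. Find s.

The points are coplanar iff DE · (DF × DG) = 0.
Expanding, this is linear in s: (-912)s + (8208) = 0.
So s = 9.

9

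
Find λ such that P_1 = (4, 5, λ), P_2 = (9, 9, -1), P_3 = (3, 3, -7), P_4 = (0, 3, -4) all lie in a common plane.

-4

The points are coplanar iff P_1P_2 · (P_1P_3 × P_1P_4) = 0.
Expanding, this is linear in λ: (18)λ + (72) = 0.
So λ = -4.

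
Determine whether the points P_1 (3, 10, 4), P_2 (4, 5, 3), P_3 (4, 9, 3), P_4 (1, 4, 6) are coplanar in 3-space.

Yes

With P_1 as base: P_1P_2 = (1, -5, -1), P_1P_3 = (1, -1, -1), P_1P_4 = (-2, -6, 2).
P_1P_3 × P_1P_4 = (-8, 0, -8).
P_1P_2 · (P_1P_3 × P_1P_4) = 0.
The scalar triple product vanishes, so the four points are coplanar.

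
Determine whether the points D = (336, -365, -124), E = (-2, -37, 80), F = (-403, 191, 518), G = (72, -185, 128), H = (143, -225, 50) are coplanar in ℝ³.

Yes

The plane through D, E, F has normal n = DE × DF = (97152, 66240, 54464) and equation n·P = 1711936.
Checking the remaining points: n·G = 1711936, n·H = 1711936.
All equal 1711936, so all 5 points lie in one plane.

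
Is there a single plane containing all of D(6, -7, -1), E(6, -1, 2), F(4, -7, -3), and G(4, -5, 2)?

A normal to the plane through D, E, F is n = DE × DF = (-12, -6, 12).
The plane has equation n·P = -42. For G: n·G = 6.
6 ≠ -42, so G is off the plane.

No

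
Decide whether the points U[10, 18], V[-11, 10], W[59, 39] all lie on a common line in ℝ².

No

UV = (-21, -8), UW = (49, 21).
Twice the signed area of △UVW is (-21)(21) − (-8)(49) = -49.
The area is nonzero, so the three points are not collinear.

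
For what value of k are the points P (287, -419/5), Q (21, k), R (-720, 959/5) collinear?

-11

The three points are collinear iff det[PQ; PR] = 0.
This determinant is linear in k: (1007)k + (11077) = 0, so k = -11.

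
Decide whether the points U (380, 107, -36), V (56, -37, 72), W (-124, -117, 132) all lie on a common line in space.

UV = (-324, -144, 108), UW = (-504, -224, 168).
Each component of UW is 14/9 times the corresponding component of UV, so UW = 14/9·UV and the points are collinear.

Yes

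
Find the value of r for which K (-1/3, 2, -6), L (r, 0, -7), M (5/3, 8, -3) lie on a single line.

-1

Collinearity requires KL × KM = 0; each component is linear in r.
The y-component gives (-3)r + (-3) = 0, so r = -1.
The remaining components then also vanish.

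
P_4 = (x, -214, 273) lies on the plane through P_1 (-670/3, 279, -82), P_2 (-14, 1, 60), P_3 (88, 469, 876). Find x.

577/3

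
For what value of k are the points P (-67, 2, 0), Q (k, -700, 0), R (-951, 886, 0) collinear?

635

Direction PR = (-884, 884, 0). From the y-coordinate of Q, the parameter along the line is τ = (-700 − 2)/884 = -27/34.
Then k = (-67) + (-27/34)·(-884) = 635.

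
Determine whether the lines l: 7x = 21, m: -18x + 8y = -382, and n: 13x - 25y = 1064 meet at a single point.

Yes

Intersecting l and m: solving the 2×2 system gives (x, y) = (3, -41).
Substitute into n: (13)(3) + (-25)(-41) = 1064.
This equals 1064, so (3, -41) lies on all three lines and they are concurrent.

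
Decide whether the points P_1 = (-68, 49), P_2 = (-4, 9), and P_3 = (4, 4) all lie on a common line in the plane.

Yes

P_1P_2 = (64, -40), P_1P_3 = (72, -45).
Twice the signed area of △P_1P_2P_3 is (64)(-45) − (-40)(72) = 0.
The triangle is degenerate (zero area), so the points are collinear.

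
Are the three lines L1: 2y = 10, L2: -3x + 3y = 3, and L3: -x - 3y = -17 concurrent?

No

Intersecting L1 and L2: solving the 2×2 system gives (x, y) = (4, 5).
Substitute into L3: (-1)(4) + (-3)(5) = -19.
But L3 requires -17 ≠ -19, so the three lines have no common point.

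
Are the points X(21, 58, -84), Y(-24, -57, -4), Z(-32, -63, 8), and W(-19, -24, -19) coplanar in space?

With X as base: XY = (-45, -115, 80), XZ = (-53, -121, 92), XW = (-40, -82, 65).
XZ × XW = (-321, -235, -494).
XY · (XZ × XW) = 1950.
Since 1950 ≠ 0, the four points are not coplanar.

No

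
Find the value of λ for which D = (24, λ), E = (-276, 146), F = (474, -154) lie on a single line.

26

The three points are collinear iff det[DE; DF] = 0.
This determinant is linear in λ: (750)λ + (-19500) = 0, so λ = 26.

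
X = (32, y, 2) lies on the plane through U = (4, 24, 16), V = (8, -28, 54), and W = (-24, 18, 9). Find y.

The plane through U, V, W has equation 592x − 1036y − 1480z = -46176.
Substituting X: (-1036)y + (15984) = -46176, so y = 60.

60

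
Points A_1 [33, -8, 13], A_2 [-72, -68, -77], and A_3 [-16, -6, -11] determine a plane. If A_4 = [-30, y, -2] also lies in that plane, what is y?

21

Coplanarity requires A_1A_2 · (A_1A_3 × A_1A_4) = 0.
A_1A_2 = (-105, -60, -90), A_1A_3 = (-49, 2, -24); the triple product is linear in y with coefficient 1890 and constant term -39690.
Setting it to zero: y = 21.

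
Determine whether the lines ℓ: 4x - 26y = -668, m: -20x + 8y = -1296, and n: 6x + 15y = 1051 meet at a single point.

No

Intersecting ℓ and m: solving the 2×2 system gives (x, y) = (80, 38).
Substitute into n: (6)(80) + (15)(38) = 1050.
But n requires 1051 ≠ 1050, so the three lines have no common point.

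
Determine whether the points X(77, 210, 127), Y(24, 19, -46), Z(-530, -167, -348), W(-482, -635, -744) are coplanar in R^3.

With X as base: XY = (-53, -191, -173), XZ = (-607, -377, -475), XW = (-559, -845, -871).
XZ × XW = (-73008, -263172, 302172).
XY · (XZ × XW) = 1859520.
Since 1859520 ≠ 0, the four points are not coplanar.

No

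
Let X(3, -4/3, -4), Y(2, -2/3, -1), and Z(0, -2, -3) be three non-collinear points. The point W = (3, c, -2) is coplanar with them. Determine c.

-2/3

A normal to the plane is n = XY × XZ = (8/3, -8, 8/3).
W lies in the plane iff n · XW = 0.
This gives (-8)c + (-16/3) = 0, so c = -2/3.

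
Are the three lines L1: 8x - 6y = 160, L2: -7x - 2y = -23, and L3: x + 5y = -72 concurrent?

The three lines meet at one point iff the augmented coefficient matrix [aᵢ bᵢ cᵢ] has rank < 3, i.e. its determinant vanishes.
Here the determinant is -46.
Nonzero, so no common point exists.

No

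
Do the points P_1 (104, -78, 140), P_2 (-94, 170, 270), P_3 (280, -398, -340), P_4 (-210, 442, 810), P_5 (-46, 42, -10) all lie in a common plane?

Yes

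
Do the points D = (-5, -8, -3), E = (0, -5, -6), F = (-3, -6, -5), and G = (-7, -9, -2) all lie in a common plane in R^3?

Yes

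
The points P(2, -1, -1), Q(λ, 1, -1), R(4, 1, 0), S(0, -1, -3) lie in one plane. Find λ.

Normal to plane PRS: n = (-4, 2, 4); plane equation n·X = -14.
Requiring n·Q = -14: (-4)λ + (-2) = -14.
So λ = 3.

3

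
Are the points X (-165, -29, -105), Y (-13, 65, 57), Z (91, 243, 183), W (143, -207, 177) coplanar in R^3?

A normal to the plane through X, Y, Z is n = XY × XZ = (-16992, -2304, 17280).
The plane has equation n·P = 1056096. For W: n·W = 1105632.
1105632 ≠ 1056096, so W is off the plane.

No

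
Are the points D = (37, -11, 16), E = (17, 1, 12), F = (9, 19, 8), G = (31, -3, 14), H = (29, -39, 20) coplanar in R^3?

No

The plane through D, E, F has normal n = DE × DF = (24, -48, -264) and equation n·P = -2808.
Checking the remaining points: n·G = -2808, n·H = -2712.
Since n·H = -2712 ≠ -2808, H is off the plane and the points are not all coplanar.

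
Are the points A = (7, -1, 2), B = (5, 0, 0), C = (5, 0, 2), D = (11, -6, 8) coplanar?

No

The four points are coplanar iff the 3×3 determinant with rows AB, AC, AD is zero.
Rows: (-2, 1, -2), (-2, 1, 0), (4, -5, 6).
Expanding along the first row: (-2)(6) − (1)(-12) + (-2)(6) = -12.
Nonzero ⇒ not coplanar.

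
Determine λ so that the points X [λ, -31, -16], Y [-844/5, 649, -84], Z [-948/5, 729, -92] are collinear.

Collinearity requires XY × XZ = 0; each component is linear in λ.
The y-component gives (-8)λ + (64) = 0, so λ = 8.
The remaining components then also vanish.

8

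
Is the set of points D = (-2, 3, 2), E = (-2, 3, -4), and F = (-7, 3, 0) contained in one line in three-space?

No

DE = (0, 0, -6), DF = (-5, 0, -2).
Comparing components 3 and 1: (-6)(-5) − (0)(-2) = 30 ≠ 0, so DE and DF are not parallel and the points are not collinear.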